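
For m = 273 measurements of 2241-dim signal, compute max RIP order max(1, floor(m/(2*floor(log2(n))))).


floor(log2(2241)) = 11.
2*11 = 22.
m/(2*floor(log2(n))) = 273/22 ≈ 12.4091.
floor = 12.
k = max(1, 12) = 12.

12


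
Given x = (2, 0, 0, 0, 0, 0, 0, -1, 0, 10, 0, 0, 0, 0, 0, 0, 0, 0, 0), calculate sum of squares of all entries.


Non-zero entries: [(0, 2), (7, -1), (9, 10)]
Squares: [4, 1, 100]
||x||_2^2 = sum = 105.

105


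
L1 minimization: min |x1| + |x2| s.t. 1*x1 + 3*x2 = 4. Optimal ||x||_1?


Axis intercepts:
  x1 = 4, x2 = 0: L1 = 4
  x1 = 0, x2 = 4/3: L1 = 4/3
x* = (0, 4/3)
||x*||_1 = 4/3.

4/3


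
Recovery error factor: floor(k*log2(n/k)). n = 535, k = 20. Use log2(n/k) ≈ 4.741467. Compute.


log2(n/k) = log2(535/20) ≈ 4.741467.
k*log2(n/k) ≈ 20*4.741467 = 94.82934.
floor(94.82934) = 94.

94


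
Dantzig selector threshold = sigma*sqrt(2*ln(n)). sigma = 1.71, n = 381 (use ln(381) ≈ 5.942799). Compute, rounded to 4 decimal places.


ln(381) ≈ 5.942799.
2*ln(n) ≈ 11.885598.
sqrt(2*ln(n)) ≈ sqrt(11.885598) ≈ 3.44755.
threshold ≈ 1.71*3.44755 = 5.8953105 ≈ 5.8953.

5.8953


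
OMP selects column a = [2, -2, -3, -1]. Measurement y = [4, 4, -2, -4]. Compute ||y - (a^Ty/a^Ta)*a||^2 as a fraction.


a^T a = 18.
a^T y = 10.
coeff = 10/18 = 5/9.
||r||^2 = 418/9.

418/9


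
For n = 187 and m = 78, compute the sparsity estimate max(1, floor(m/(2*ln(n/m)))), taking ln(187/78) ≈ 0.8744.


n/m = 187/78.
ln(n/m) ≈ 0.8744.
2*ln(n/m) ≈ 1.7488.
m/(2*ln(n/m)) ≈ 78/1.7488 ≈ 44.602.
floor = 44.
k_max = max(1, 44) = 44.

44


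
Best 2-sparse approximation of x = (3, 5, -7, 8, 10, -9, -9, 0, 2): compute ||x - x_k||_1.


Sorted |x_i| descending: [10, 9, 9, 8, 7, 5, 3, 2, 0]
Keep top 2: [10, 9]
Tail entries: [9, 8, 7, 5, 3, 2, 0]
L1 error = sum of tail = 34.

34


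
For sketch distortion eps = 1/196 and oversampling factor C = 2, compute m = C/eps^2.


1/eps = 196.
(1/eps)^2 = 38416.
m = 2*38416 = 76832.

76832


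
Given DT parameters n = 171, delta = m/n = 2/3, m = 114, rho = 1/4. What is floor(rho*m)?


m = 2/3*171 = 114.
rho = 1/4.
rho*m = 1/4*114 = 28.5.
k = floor(28.5) = 28.

28


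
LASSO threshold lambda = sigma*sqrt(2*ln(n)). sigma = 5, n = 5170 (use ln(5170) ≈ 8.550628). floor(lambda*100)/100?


ln(5170) ≈ 8.550628.
2*ln(n) ≈ 17.101256.
sqrt(2*ln(n)) ≈ sqrt(17.101256) ≈ 4.135366.
lambda ≈ 5*4.135366 = 20.67683.
floor(lambda*100)/100 = 20.67.

20.67


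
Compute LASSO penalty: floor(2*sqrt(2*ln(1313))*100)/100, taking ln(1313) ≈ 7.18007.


ln(1313) ≈ 7.18007.
2*ln(n) ≈ 14.36014.
sqrt(2*ln(n)) ≈ sqrt(14.36014) ≈ 3.789478.
lambda ≈ 2*3.789478 = 7.578956.
floor(lambda*100)/100 = 7.57.

7.57


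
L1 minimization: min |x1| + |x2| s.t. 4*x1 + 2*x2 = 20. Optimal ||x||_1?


Axis intercepts:
  x1 = 5, x2 = 0: L1 = 5
  x1 = 0, x2 = 10: L1 = 10
x* = (5, 0)
||x*||_1 = 5.

5


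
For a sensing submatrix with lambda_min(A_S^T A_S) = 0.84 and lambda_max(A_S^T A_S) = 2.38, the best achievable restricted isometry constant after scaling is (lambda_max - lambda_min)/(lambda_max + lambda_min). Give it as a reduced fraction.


lambda_max - lambda_min = 2.38 - 0.84 = 1.54.
lambda_max + lambda_min = 2.38 + 0.84 = 3.22.
delta = 1.54/3.22 = 154/322 = 11/23.

11/23


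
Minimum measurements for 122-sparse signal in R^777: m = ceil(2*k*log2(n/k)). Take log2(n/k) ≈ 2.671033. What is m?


log2(n/k) = log2(777/122) ≈ 2.671033.
2*k*log2(n/k) ≈ 2*122*2.671033 = 651.732052.
m = ceil(651.732052) = 652.

652


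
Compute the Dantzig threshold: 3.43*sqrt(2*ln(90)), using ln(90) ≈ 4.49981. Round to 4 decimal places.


ln(90) ≈ 4.49981.
2*ln(n) ≈ 8.99962.
sqrt(2*ln(n)) ≈ sqrt(8.99962) ≈ 2.999937.
threshold ≈ 3.43*2.999937 = 10.28978391 ≈ 10.2898.

10.2898


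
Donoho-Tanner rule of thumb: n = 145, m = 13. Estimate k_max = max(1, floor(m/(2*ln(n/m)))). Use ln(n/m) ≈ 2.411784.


n/m = 145/13.
ln(n/m) ≈ 2.411784.
2*ln(n/m) ≈ 4.823568.
m/(2*ln(n/m)) ≈ 13/4.823568 ≈ 2.6951.
floor = 2.
k_max = max(1, 2) = 2.

2


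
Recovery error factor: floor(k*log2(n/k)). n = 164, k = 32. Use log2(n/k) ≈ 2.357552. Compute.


log2(n/k) = log2(164/32) ≈ 2.357552.
k*log2(n/k) ≈ 32*2.357552 = 75.441664.
floor(75.441664) = 75.

75


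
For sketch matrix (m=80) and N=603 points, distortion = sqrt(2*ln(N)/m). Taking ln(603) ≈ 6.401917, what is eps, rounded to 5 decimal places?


ln(603) ≈ 6.401917.
2*ln(N)/m ≈ 2*6.401917/80 ≈ 0.16004793.
eps = sqrt(0.16004793) ≈ 0.4000599 ≈ 0.40006.

0.40006


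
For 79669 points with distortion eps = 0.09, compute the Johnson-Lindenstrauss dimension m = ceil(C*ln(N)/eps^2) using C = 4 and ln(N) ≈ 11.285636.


ln(79669) ≈ 11.285636.
eps^2 = 0.09^2 = 0.0081.
C*ln(N)/eps^2 ≈ 4*11.285636/0.0081 ≈ 5573.1536.
m = ceil(5573.1536) = 5574.

5574


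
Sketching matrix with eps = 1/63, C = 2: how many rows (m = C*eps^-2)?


1/eps = 63.
(1/eps)^2 = 3969.
m = 2*3969 = 7938.

7938


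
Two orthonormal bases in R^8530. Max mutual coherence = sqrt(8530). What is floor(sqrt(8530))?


92^2 = 8464 <= 8530 < 8649 = 93^2, so 92 <= sqrt(8530) < 93.
floor(sqrt(8530)) = 92.

92


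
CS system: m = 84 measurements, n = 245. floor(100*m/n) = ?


100*m/n = 100*84/245 ≈ 34.2857.
floor = 34.

34


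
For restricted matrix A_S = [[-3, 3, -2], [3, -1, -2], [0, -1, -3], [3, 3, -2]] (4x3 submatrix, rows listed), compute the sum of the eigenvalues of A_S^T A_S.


Sum of eigenvalues of A_S^T A_S = trace(A_S^T A_S) = sum of squared column norms of A_S.
A_S^T A_S diagonal: [27, 20, 21].
trace = 27 + 20 + 21 = 68.

68


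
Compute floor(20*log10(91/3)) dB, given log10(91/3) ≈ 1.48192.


||x||/||e|| = 91/3.
log10(91/3) ≈ 1.48192.
20*log10(||x||/||e||) ≈ 20*1.48192 = 29.6384.
floor(29.6384) = 29.

29


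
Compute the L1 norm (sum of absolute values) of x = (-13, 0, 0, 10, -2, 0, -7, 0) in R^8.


Non-zero entries: [(0, -13), (3, 10), (4, -2), (6, -7)]
Absolute values: [13, 10, 2, 7]
||x||_1 = sum = 32.

32


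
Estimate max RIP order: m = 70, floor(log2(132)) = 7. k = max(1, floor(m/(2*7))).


floor(log2(132)) = 7.
2*7 = 14.
m/(2*floor(log2(n))) = 70/14 ≈ 5.0.
floor = 5.
k = max(1, 5) = 5.

5


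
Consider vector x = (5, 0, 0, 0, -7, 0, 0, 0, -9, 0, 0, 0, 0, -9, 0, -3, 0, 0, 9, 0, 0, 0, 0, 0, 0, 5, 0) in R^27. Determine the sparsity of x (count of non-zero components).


Non-zero positions: [0, 4, 8, 13, 15, 18, 25].
Sparsity = 7.

7


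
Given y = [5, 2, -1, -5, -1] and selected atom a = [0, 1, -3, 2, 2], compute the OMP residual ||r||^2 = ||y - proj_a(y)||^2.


a^T a = 18.
a^T y = -7.
coeff = -7/18 = -7/18.
||r||^2 = 959/18.

959/18


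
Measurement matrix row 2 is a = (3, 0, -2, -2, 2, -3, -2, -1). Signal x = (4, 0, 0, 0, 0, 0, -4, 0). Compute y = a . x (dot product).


Non-zero terms: ['3*4', '-2*-4']
Products: [12, 8]
y = sum = 20.

20


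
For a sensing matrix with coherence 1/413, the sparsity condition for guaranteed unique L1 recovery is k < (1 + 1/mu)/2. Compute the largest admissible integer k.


1/mu = 413.
1 + 1/mu = 414.
(1 + 1/mu)/2 = 207 is an integer and the inequality is strict, so k_max = 207 - 1 = 206.

206


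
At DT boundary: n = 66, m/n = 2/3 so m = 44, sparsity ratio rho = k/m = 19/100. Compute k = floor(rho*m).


m = 2/3*66 = 44.
rho = 19/100.
rho*m = 19/100*44 = 8.36.
k = floor(8.36) = 8.

8


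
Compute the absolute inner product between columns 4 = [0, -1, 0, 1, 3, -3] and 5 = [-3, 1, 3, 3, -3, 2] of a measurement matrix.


Inner product: 0*-3 + -1*1 + 0*3 + 1*3 + 3*-3 + -3*2
Products: [0, -1, 0, 3, -9, -6]
Sum = -13.
|dot| = 13.

13


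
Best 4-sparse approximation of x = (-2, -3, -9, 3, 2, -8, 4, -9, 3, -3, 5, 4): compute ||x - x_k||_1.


Sorted |x_i| descending: [9, 9, 8, 5, 4, 4, 3, 3, 3, 3, 2, 2]
Keep top 4: [9, 9, 8, 5]
Tail entries: [4, 4, 3, 3, 3, 3, 2, 2]
L1 error = sum of tail = 24.

24


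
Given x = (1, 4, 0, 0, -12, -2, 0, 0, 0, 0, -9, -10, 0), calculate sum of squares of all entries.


Non-zero entries: [(0, 1), (1, 4), (4, -12), (5, -2), (10, -9), (11, -10)]
Squares: [1, 16, 144, 4, 81, 100]
||x||_2^2 = sum = 346.

346


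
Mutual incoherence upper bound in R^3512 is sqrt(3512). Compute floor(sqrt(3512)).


59^2 = 3481 <= 3512 < 3600 = 60^2, so 59 <= sqrt(3512) < 60.
floor(sqrt(3512)) = 59.

59


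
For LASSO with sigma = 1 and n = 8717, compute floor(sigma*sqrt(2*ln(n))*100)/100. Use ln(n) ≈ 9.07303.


ln(8717) ≈ 9.07303.
2*ln(n) ≈ 18.14606.
sqrt(2*ln(n)) ≈ sqrt(18.14606) ≈ 4.259819.
lambda ≈ 1*4.259819 = 4.259819.
floor(lambda*100)/100 = 4.25.

4.25


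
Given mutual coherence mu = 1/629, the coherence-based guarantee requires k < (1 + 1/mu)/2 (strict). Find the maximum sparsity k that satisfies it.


1/mu = 629.
1 + 1/mu = 630.
(1 + 1/mu)/2 = 315 is an integer and the inequality is strict, so k_max = 315 - 1 = 314.

314


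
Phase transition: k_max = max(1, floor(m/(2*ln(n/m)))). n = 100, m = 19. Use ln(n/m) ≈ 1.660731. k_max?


n/m = 100/19.
ln(n/m) ≈ 1.660731.
2*ln(n/m) ≈ 3.321462.
m/(2*ln(n/m)) ≈ 19/3.321462 ≈ 5.7204.
floor = 5.
k_max = max(1, 5) = 5.

5


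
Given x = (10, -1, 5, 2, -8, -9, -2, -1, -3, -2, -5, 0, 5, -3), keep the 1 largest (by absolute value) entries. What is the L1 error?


Sorted |x_i| descending: [10, 9, 8, 5, 5, 5, 3, 3, 2, 2, 2, 1, 1, 0]
Keep top 1: [10]
Tail entries: [9, 8, 5, 5, 5, 3, 3, 2, 2, 2, 1, 1, 0]
L1 error = sum of tail = 46.

46


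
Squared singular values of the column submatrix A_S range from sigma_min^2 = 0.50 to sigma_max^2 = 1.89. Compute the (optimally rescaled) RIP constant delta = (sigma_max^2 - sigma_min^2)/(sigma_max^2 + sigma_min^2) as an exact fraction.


lambda_max - lambda_min = 1.89 - 0.50 = 1.39.
lambda_max + lambda_min = 1.89 + 0.50 = 2.39.
delta = 1.39/2.39 = 139/239.

139/239


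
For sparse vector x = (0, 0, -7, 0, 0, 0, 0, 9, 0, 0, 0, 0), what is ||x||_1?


Non-zero entries: [(2, -7), (7, 9)]
Absolute values: [7, 9]
||x||_1 = sum = 16.

16


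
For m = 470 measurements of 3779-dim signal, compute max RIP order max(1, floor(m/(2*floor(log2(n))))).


floor(log2(3779)) = 11.
2*11 = 22.
m/(2*floor(log2(n))) = 470/22 ≈ 21.3636.
floor = 21.
k = max(1, 21) = 21.

21


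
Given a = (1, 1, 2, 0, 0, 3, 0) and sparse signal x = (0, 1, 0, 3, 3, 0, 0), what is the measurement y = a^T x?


Non-zero terms: ['1*1', '0*3', '0*3']
Products: [1, 0, 0]
y = sum = 1.

1


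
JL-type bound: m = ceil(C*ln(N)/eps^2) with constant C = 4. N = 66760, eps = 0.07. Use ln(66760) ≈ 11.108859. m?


ln(66760) ≈ 11.108859.
eps^2 = 0.07^2 = 0.0049.
C*ln(N)/eps^2 ≈ 4*11.108859/0.0049 ≈ 9068.4563.
m = ceil(9068.4563) = 9069.

9069


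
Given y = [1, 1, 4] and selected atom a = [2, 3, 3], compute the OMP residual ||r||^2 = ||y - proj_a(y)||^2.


a^T a = 22.
a^T y = 17.
coeff = 17/22 = 17/22.
||r||^2 = 107/22.

107/22


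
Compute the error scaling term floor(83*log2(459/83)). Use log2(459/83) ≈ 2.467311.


log2(n/k) = log2(459/83) ≈ 2.467311.
k*log2(n/k) ≈ 83*2.467311 = 204.786813.
floor(204.786813) = 204.

204


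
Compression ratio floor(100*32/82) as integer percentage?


100*m/n = 100*32/82 ≈ 39.0244.
floor = 39.

39


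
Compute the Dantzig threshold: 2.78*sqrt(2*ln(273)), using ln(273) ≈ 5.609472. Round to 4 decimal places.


ln(273) ≈ 5.609472.
2*ln(n) ≈ 11.218944.
sqrt(2*ln(n)) ≈ sqrt(11.218944) ≈ 3.349469.
threshold ≈ 2.78*3.349469 = 9.31152382 ≈ 9.3115.

9.3115


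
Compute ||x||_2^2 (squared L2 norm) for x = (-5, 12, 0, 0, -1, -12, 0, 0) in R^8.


Non-zero entries: [(0, -5), (1, 12), (4, -1), (5, -12)]
Squares: [25, 144, 1, 144]
||x||_2^2 = sum = 314.

314


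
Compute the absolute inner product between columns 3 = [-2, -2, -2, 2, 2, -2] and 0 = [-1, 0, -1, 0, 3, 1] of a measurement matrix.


Inner product: -2*-1 + -2*0 + -2*-1 + 2*0 + 2*3 + -2*1
Products: [2, 0, 2, 0, 6, -2]
Sum = 8.
|dot| = 8.

8


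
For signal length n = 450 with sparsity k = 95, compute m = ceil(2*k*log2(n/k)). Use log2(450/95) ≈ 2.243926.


log2(n/k) = log2(450/95) ≈ 2.243926.
2*k*log2(n/k) ≈ 2*95*2.243926 = 426.34594.
m = ceil(426.34594) = 427.

427


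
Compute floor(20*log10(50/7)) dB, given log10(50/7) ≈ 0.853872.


||x||/||e|| = 50/7.
log10(50/7) ≈ 0.853872.
20*log10(||x||/||e||) ≈ 20*0.853872 = 17.07744.
floor(17.07744) = 17.

17


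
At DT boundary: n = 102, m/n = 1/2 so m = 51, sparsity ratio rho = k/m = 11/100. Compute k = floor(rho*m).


m = 1/2*102 = 51.
rho = 11/100.
rho*m = 11/100*51 = 5.61.
k = floor(5.61) = 5.

5


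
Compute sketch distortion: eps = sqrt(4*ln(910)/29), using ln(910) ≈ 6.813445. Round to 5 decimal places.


ln(910) ≈ 6.813445.
4*ln(N)/m ≈ 4*6.813445/29 ≈ 0.93978552.
eps = sqrt(0.93978552) ≈ 0.9694254 ≈ 0.96943.

0.96943


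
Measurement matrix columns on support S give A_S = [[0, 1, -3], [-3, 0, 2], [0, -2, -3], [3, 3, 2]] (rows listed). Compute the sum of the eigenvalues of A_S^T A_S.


Sum of eigenvalues of A_S^T A_S = trace(A_S^T A_S) = sum of squared column norms of A_S.
A_S^T A_S diagonal: [18, 14, 26].
trace = 18 + 14 + 26 = 58.

58


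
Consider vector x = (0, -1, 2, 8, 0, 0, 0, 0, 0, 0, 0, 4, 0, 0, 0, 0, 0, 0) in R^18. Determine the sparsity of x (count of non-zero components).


Non-zero positions: [1, 2, 3, 11].
Sparsity = 4.

4


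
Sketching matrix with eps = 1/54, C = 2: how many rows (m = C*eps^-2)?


1/eps = 54.
(1/eps)^2 = 2916.
m = 2*2916 = 5832.

5832


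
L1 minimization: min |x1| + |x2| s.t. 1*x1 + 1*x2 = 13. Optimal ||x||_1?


Axis intercepts:
  x1 = 13, x2 = 0: L1 = 13
  x1 = 0, x2 = 13: L1 = 13
x* = (13, 0)
||x*||_1 = 13.

13


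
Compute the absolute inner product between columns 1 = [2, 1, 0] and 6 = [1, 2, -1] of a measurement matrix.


Inner product: 2*1 + 1*2 + 0*-1
Products: [2, 2, 0]
Sum = 4.
|dot| = 4.

4


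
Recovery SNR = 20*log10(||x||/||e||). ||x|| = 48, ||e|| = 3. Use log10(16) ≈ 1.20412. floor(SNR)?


||x||/||e|| = 48/3 = 16.
log10(16) ≈ 1.20412.
20*log10(||x||/||e||) ≈ 20*1.20412 = 24.0824.
floor(24.0824) = 24.

24


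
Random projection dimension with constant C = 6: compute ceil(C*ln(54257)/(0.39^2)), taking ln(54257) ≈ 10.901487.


ln(54257) ≈ 10.901487.
eps^2 = 0.39^2 = 0.1521.
C*ln(N)/eps^2 ≈ 6*10.901487/0.1521 ≈ 430.0389.
m = ceil(430.0389) = 431.

431


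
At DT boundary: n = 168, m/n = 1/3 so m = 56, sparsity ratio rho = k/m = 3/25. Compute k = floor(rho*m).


m = 1/3*168 = 56.
rho = 3/25.
rho*m = 3/25*56 = 6.72.
k = floor(6.72) = 6.

6


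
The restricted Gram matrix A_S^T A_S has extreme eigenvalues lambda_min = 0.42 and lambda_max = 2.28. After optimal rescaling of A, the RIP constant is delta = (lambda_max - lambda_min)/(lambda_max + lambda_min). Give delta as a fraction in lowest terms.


lambda_max - lambda_min = 2.28 - 0.42 = 1.86.
lambda_max + lambda_min = 2.28 + 0.42 = 2.70.
delta = 1.86/2.70 = 186/270 = 31/45.

31/45


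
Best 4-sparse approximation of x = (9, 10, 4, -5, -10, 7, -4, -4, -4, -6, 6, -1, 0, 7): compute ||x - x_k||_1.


Sorted |x_i| descending: [10, 10, 9, 7, 7, 6, 6, 5, 4, 4, 4, 4, 1, 0]
Keep top 4: [10, 10, 9, 7]
Tail entries: [7, 6, 6, 5, 4, 4, 4, 4, 1, 0]
L1 error = sum of tail = 41.

41


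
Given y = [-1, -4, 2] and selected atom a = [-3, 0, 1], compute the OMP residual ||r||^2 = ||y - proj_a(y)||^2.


a^T a = 10.
a^T y = 5.
coeff = 5/10 = 1/2.
||r||^2 = 37/2.

37/2


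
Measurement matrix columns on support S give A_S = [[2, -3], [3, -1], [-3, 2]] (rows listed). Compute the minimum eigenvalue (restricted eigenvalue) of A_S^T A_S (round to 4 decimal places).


A_S^T A_S = [[22, -15], [-15, 14]].
trace = 36.
det = 83.
disc = trace^2 - 4*det = 1296 - 4*83 = 964.
sqrt(964) ≈ 31.048349.
lam_min = (36 - sqrt(964))/2 ≈ (36 - 31.048349)/2 = 2.4758255 ≈ 2.4758.

2.4758


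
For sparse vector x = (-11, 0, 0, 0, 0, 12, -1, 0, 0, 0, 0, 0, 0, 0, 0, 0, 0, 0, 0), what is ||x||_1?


Non-zero entries: [(0, -11), (5, 12), (6, -1)]
Absolute values: [11, 12, 1]
||x||_1 = sum = 24.

24


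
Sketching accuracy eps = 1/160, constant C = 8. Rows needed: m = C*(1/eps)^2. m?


1/eps = 160.
(1/eps)^2 = 25600.
m = 8*25600 = 204800.

204800


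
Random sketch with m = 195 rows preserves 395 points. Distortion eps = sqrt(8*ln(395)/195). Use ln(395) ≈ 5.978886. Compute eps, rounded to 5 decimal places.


ln(395) ≈ 5.978886.
8*ln(N)/m ≈ 8*5.978886/195 ≈ 0.24528763.
eps = sqrt(0.24528763) ≈ 0.4952652 ≈ 0.49527.

0.49527


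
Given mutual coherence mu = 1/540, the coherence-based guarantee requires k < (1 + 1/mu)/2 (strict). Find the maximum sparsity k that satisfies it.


1/mu = 540.
1 + 1/mu = 541.
(1 + 1/mu)/2 = 270.5 is not an integer, so k_max = floor(270.5) = 270.

270


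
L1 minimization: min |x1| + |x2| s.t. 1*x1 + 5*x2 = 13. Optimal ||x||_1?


Axis intercepts:
  x1 = 13, x2 = 0: L1 = 13
  x1 = 0, x2 = 13/5: L1 = 13/5
x* = (0, 13/5)
||x*||_1 = 13/5.

13/5


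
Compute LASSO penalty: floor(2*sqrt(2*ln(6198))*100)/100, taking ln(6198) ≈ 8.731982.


ln(6198) ≈ 8.731982.
2*ln(n) ≈ 17.463964.
sqrt(2*ln(n)) ≈ sqrt(17.463964) ≈ 4.178991.
lambda ≈ 2*4.178991 = 8.357982.
floor(lambda*100)/100 = 8.35.

8.35


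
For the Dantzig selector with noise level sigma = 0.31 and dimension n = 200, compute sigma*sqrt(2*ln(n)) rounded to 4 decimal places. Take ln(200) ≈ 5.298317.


ln(200) ≈ 5.298317.
2*ln(n) ≈ 10.596634.
sqrt(2*ln(n)) ≈ sqrt(10.596634) ≈ 3.255247.
threshold ≈ 0.31*3.255247 = 1.00912657 ≈ 1.0091.

1.0091


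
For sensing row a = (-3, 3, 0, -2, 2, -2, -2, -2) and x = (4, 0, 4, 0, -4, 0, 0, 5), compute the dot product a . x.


Non-zero terms: ['-3*4', '0*4', '2*-4', '-2*5']
Products: [-12, 0, -8, -10]
y = sum = -30.

-30


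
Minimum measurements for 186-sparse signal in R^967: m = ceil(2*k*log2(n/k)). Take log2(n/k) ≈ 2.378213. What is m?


log2(n/k) = log2(967/186) ≈ 2.378213.
2*k*log2(n/k) ≈ 2*186*2.378213 = 884.695236.
m = ceil(884.695236) = 885.

885


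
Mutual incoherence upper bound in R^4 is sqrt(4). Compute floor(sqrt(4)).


2^2 = 4 <= 4 < 9 = 3^2, so 2 <= sqrt(4) < 3.
floor(sqrt(4)) = 2.

2


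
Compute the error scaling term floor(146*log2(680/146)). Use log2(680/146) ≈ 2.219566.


log2(n/k) = log2(680/146) ≈ 2.219566.
k*log2(n/k) ≈ 146*2.219566 = 324.056636.
floor(324.056636) = 324.

324


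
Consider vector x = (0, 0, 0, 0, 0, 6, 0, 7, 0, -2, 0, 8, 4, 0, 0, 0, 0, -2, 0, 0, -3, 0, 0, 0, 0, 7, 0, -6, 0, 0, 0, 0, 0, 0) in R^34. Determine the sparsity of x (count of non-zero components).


Non-zero positions: [5, 7, 9, 11, 12, 17, 20, 25, 27].
Sparsity = 9.

9


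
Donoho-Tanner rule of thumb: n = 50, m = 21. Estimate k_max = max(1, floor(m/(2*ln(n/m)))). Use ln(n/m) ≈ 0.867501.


n/m = 50/21.
ln(n/m) ≈ 0.867501.
2*ln(n/m) ≈ 1.735002.
m/(2*ln(n/m)) ≈ 21/1.735002 ≈ 12.1037.
floor = 12.
k_max = max(1, 12) = 12.

12


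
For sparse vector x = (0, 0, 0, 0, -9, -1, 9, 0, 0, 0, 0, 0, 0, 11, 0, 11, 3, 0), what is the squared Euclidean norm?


Non-zero entries: [(4, -9), (5, -1), (6, 9), (13, 11), (15, 11), (16, 3)]
Squares: [81, 1, 81, 121, 121, 9]
||x||_2^2 = sum = 414.

414


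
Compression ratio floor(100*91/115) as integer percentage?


100*m/n = 100*91/115 ≈ 79.1304.
floor = 79.

79


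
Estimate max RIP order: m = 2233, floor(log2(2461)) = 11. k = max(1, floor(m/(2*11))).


floor(log2(2461)) = 11.
2*11 = 22.
m/(2*floor(log2(n))) = 2233/22 ≈ 101.5.
floor = 101.
k = max(1, 101) = 101.

101


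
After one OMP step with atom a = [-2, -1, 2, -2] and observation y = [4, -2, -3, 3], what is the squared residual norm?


a^T a = 13.
a^T y = -18.
coeff = -18/13 = -18/13.
||r||^2 = 170/13.

170/13


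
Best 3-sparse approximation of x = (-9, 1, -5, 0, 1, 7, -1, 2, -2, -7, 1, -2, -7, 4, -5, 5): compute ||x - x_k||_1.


Sorted |x_i| descending: [9, 7, 7, 7, 5, 5, 5, 4, 2, 2, 2, 1, 1, 1, 1, 0]
Keep top 3: [9, 7, 7]
Tail entries: [7, 5, 5, 5, 4, 2, 2, 2, 1, 1, 1, 1, 0]
L1 error = sum of tail = 36.

36


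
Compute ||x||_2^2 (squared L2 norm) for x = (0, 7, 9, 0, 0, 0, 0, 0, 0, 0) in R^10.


Non-zero entries: [(1, 7), (2, 9)]
Squares: [49, 81]
||x||_2^2 = sum = 130.

130


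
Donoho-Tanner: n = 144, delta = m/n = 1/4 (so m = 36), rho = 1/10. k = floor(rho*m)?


m = 1/4*144 = 36.
rho = 1/10.
rho*m = 1/10*36 = 3.6.
k = floor(3.6) = 3.

3


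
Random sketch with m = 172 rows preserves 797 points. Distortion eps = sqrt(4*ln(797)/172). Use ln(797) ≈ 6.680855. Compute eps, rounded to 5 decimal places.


ln(797) ≈ 6.680855.
4*ln(N)/m ≈ 4*6.680855/172 ≈ 0.15536872.
eps = sqrt(0.15536872) ≈ 0.3941684 ≈ 0.39417.

0.39417


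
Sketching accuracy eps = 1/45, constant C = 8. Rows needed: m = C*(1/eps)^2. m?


1/eps = 45.
(1/eps)^2 = 2025.
m = 8*2025 = 16200.

16200


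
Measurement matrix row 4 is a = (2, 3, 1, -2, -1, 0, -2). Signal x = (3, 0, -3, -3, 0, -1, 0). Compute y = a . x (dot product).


Non-zero terms: ['2*3', '1*-3', '-2*-3', '0*-1']
Products: [6, -3, 6, 0]
y = sum = 9.

9


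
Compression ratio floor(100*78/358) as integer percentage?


100*m/n = 100*78/358 ≈ 21.7877.
floor = 21.

21


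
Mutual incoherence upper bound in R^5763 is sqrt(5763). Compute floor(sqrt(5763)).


75^2 = 5625 <= 5763 < 5776 = 76^2, so 75 <= sqrt(5763) < 76.
floor(sqrt(5763)) = 75.

75


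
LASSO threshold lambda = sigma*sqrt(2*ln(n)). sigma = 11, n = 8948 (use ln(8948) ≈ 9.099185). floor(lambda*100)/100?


ln(8948) ≈ 9.099185.
2*ln(n) ≈ 18.19837.
sqrt(2*ln(n)) ≈ sqrt(18.19837) ≈ 4.265955.
lambda ≈ 11*4.265955 = 46.925505.
floor(lambda*100)/100 = 46.92.

46.92


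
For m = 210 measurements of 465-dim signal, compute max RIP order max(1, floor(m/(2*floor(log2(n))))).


floor(log2(465)) = 8.
2*8 = 16.
m/(2*floor(log2(n))) = 210/16 ≈ 13.125.
floor = 13.
k = max(1, 13) = 13.

13


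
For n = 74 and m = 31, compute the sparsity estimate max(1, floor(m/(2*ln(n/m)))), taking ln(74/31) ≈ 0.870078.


n/m = 74/31.
ln(n/m) ≈ 0.870078.
2*ln(n/m) ≈ 1.740156.
m/(2*ln(n/m)) ≈ 31/1.740156 ≈ 17.8145.
floor = 17.
k_max = max(1, 17) = 17.

17


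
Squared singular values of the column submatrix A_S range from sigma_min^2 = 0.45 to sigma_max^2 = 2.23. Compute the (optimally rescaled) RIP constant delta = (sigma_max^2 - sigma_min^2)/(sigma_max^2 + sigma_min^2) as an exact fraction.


lambda_max - lambda_min = 2.23 - 0.45 = 1.78.
lambda_max + lambda_min = 2.23 + 0.45 = 2.68.
delta = 1.78/2.68 = 178/268 = 89/134.

89/134


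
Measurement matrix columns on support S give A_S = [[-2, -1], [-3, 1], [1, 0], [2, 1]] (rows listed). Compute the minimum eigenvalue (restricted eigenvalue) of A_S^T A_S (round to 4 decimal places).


A_S^T A_S = [[18, 1], [1, 3]].
trace = 21.
det = 53.
disc = trace^2 - 4*det = 441 - 4*53 = 229.
sqrt(229) ≈ 15.132746.
lam_min = (21 - sqrt(229))/2 ≈ (21 - 15.132746)/2 = 2.933627 ≈ 2.9336.

2.9336


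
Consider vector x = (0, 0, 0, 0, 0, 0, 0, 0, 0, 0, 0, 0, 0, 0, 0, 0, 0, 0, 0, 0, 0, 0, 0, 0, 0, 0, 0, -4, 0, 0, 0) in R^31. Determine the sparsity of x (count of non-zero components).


Non-zero positions: [27].
Sparsity = 1.

1


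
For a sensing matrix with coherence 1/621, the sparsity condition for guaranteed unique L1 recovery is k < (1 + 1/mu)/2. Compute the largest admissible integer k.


1/mu = 621.
1 + 1/mu = 622.
(1 + 1/mu)/2 = 311 is an integer and the inequality is strict, so k_max = 311 - 1 = 310.

310


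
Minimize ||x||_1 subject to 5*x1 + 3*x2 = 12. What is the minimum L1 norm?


Axis intercepts:
  x1 = 12/5, x2 = 0: L1 = 12/5
  x1 = 0, x2 = 4: L1 = 4
x* = (12/5, 0)
||x*||_1 = 12/5.

12/5


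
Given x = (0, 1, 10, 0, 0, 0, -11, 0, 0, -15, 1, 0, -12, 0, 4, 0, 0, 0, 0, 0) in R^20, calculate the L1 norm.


Non-zero entries: [(1, 1), (2, 10), (6, -11), (9, -15), (10, 1), (12, -12), (14, 4)]
Absolute values: [1, 10, 11, 15, 1, 12, 4]
||x||_1 = sum = 54.

54


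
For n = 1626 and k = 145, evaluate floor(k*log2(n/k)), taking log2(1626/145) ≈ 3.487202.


log2(n/k) = log2(1626/145) ≈ 3.487202.
k*log2(n/k) ≈ 145*3.487202 = 505.64429.
floor(505.64429) = 505.

505


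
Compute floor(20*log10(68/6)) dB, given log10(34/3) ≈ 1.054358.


||x||/||e|| = 68/6 = 34/3.
log10(34/3) ≈ 1.054358.
20*log10(||x||/||e||) ≈ 20*1.054358 = 21.08716.
floor(21.08716) = 21.

21


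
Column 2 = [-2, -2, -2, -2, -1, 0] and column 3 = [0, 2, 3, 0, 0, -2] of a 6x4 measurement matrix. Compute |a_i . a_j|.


Inner product: -2*0 + -2*2 + -2*3 + -2*0 + -1*0 + 0*-2
Products: [0, -4, -6, 0, 0, 0]
Sum = -10.
|dot| = 10.

10


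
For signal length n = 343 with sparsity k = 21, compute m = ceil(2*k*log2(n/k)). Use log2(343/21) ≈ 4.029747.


log2(n/k) = log2(343/21) ≈ 4.029747.
2*k*log2(n/k) ≈ 2*21*4.029747 = 169.249374.
m = ceil(169.249374) = 170.

170


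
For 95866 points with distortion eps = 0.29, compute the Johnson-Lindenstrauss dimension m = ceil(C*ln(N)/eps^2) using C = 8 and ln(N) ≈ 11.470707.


ln(95866) ≈ 11.470707.
eps^2 = 0.29^2 = 0.0841.
C*ln(N)/eps^2 ≈ 8*11.470707/0.0841 ≈ 1091.1493.
m = ceil(1091.1493) = 1092.

1092


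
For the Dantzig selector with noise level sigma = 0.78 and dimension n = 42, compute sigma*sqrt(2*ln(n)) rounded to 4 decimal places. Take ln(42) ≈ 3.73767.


ln(42) ≈ 3.73767.
2*ln(n) ≈ 7.47534.
sqrt(2*ln(n)) ≈ sqrt(7.47534) ≈ 2.734107.
threshold ≈ 0.78*2.734107 = 2.13260346 ≈ 2.1326.

2.1326


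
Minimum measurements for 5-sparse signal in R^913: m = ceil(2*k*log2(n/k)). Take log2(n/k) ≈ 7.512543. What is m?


log2(n/k) = log2(913/5) ≈ 7.512543.
2*k*log2(n/k) ≈ 2*5*7.512543 = 75.12543.
m = ceil(75.12543) = 76.

76


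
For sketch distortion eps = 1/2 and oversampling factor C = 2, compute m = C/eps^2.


1/eps = 2.
(1/eps)^2 = 4.
m = 2*4 = 8.

8


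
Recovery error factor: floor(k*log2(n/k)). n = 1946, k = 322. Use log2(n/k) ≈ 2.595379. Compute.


log2(n/k) = log2(1946/322) ≈ 2.595379.
k*log2(n/k) ≈ 322*2.595379 = 835.712038.
floor(835.712038) = 835.

835


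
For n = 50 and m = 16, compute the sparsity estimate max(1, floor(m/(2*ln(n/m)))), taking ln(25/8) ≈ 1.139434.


n/m = 50/16 = 25/8.
ln(n/m) ≈ 1.139434.
2*ln(n/m) ≈ 2.278868.
m/(2*ln(n/m)) ≈ 16/2.278868 ≈ 7.021.
floor = 7.
k_max = max(1, 7) = 7.

7


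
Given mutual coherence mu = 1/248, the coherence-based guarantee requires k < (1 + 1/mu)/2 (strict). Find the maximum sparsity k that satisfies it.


1/mu = 248.
1 + 1/mu = 249.
(1 + 1/mu)/2 = 124.5 is not an integer, so k_max = floor(124.5) = 124.

124


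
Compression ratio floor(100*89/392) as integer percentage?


100*m/n = 100*89/392 ≈ 22.7041.
floor = 22.

22


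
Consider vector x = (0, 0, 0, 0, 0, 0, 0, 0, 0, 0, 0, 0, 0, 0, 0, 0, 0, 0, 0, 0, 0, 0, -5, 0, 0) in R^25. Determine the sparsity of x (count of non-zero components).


Non-zero positions: [22].
Sparsity = 1.

1


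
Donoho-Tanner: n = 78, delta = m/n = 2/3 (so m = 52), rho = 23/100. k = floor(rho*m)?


m = 2/3*78 = 52.
rho = 23/100.
rho*m = 23/100*52 = 11.96.
k = floor(11.96) = 11.

11


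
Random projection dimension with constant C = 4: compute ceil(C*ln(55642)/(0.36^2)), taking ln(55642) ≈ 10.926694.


ln(55642) ≈ 10.926694.
eps^2 = 0.36^2 = 0.1296.
C*ln(N)/eps^2 ≈ 4*10.926694/0.1296 ≈ 337.2436.
m = ceil(337.2436) = 338.

338


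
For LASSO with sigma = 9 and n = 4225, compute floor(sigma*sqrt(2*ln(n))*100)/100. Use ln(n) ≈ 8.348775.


ln(4225) ≈ 8.348775.
2*ln(n) ≈ 16.69755.
sqrt(2*ln(n)) ≈ sqrt(16.69755) ≈ 4.086264.
lambda ≈ 9*4.086264 = 36.776376.
floor(lambda*100)/100 = 36.77.

36.77


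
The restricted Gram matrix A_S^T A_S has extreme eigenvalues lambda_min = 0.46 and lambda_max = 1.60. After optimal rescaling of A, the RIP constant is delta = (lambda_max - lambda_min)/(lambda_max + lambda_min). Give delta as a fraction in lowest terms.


lambda_max - lambda_min = 1.60 - 0.46 = 1.14.
lambda_max + lambda_min = 1.60 + 0.46 = 2.06.
delta = 1.14/2.06 = 114/206 = 57/103.

57/103


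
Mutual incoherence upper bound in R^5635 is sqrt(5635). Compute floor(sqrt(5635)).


75^2 = 5625 <= 5635 < 5776 = 76^2, so 75 <= sqrt(5635) < 76.
floor(sqrt(5635)) = 75.

75


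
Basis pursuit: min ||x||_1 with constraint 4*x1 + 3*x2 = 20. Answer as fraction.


Axis intercepts:
  x1 = 5, x2 = 0: L1 = 5
  x1 = 0, x2 = 20/3: L1 = 20/3
x* = (5, 0)
||x*||_1 = 5.

5


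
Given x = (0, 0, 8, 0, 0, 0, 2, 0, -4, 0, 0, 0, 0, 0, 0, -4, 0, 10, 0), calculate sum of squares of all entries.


Non-zero entries: [(2, 8), (6, 2), (8, -4), (15, -4), (17, 10)]
Squares: [64, 4, 16, 16, 100]
||x||_2^2 = sum = 200.

200


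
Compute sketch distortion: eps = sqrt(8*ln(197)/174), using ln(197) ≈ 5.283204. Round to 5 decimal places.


ln(197) ≈ 5.283204.
8*ln(N)/m ≈ 8*5.283204/174 ≈ 0.24290593.
eps = sqrt(0.24290593) ≈ 0.4928549 ≈ 0.49285.

0.49285


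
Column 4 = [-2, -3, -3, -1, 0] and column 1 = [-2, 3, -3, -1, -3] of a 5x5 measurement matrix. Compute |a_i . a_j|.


Inner product: -2*-2 + -3*3 + -3*-3 + -1*-1 + 0*-3
Products: [4, -9, 9, 1, 0]
Sum = 5.
|dot| = 5.

5


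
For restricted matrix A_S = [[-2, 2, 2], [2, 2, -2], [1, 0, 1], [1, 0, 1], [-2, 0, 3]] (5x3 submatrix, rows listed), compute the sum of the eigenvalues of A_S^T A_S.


Sum of eigenvalues of A_S^T A_S = trace(A_S^T A_S) = sum of squared column norms of A_S.
A_S^T A_S diagonal: [14, 8, 19].
trace = 14 + 8 + 19 = 41.

41


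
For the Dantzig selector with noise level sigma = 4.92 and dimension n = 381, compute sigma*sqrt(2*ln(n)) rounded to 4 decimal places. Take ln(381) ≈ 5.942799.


ln(381) ≈ 5.942799.
2*ln(n) ≈ 11.885598.
sqrt(2*ln(n)) ≈ sqrt(11.885598) ≈ 3.44755.
threshold ≈ 4.92*3.44755 = 16.961946 ≈ 16.9619.

16.9619


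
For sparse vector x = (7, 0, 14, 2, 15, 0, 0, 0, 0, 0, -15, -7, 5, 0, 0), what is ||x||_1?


Non-zero entries: [(0, 7), (2, 14), (3, 2), (4, 15), (10, -15), (11, -7), (12, 5)]
Absolute values: [7, 14, 2, 15, 15, 7, 5]
||x||_1 = sum = 65.

65


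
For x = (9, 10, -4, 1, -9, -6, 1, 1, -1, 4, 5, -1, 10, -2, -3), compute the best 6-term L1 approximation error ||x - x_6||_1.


Sorted |x_i| descending: [10, 10, 9, 9, 6, 5, 4, 4, 3, 2, 1, 1, 1, 1, 1]
Keep top 6: [10, 10, 9, 9, 6, 5]
Tail entries: [4, 4, 3, 2, 1, 1, 1, 1, 1]
L1 error = sum of tail = 18.

18


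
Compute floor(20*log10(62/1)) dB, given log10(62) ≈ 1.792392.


||x||/||e|| = 62/1 = 62.
log10(62) ≈ 1.792392.
20*log10(||x||/||e||) ≈ 20*1.792392 = 35.84784.
floor(35.84784) = 35.

35


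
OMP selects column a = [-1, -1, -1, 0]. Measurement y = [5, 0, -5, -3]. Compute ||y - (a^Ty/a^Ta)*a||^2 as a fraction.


a^T a = 3.
a^T y = 0.
coeff = 0/3 = 0.
||r||^2 = 59.

59


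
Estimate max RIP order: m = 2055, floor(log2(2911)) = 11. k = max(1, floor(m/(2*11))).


floor(log2(2911)) = 11.
2*11 = 22.
m/(2*floor(log2(n))) = 2055/22 ≈ 93.4091.
floor = 93.
k = max(1, 93) = 93.

93


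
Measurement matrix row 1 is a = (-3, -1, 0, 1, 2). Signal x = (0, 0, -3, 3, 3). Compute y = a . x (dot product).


Non-zero terms: ['0*-3', '1*3', '2*3']
Products: [0, 3, 6]
y = sum = 9.

9


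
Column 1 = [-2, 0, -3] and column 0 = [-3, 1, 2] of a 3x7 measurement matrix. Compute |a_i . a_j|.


Inner product: -2*-3 + 0*1 + -3*2
Products: [6, 0, -6]
Sum = 0.
|dot| = 0.

0


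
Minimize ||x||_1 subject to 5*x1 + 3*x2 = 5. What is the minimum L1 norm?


Axis intercepts:
  x1 = 1, x2 = 0: L1 = 1
  x1 = 0, x2 = 5/3: L1 = 5/3
x* = (1, 0)
||x*||_1 = 1.

1


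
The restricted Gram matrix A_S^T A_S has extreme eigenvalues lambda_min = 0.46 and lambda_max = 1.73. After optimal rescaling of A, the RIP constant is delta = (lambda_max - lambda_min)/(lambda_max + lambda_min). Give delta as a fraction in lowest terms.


lambda_max - lambda_min = 1.73 - 0.46 = 1.27.
lambda_max + lambda_min = 1.73 + 0.46 = 2.19.
delta = 1.27/2.19 = 127/219.

127/219


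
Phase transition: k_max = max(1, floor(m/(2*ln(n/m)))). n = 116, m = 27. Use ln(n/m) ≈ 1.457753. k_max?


n/m = 116/27.
ln(n/m) ≈ 1.457753.
2*ln(n/m) ≈ 2.915506.
m/(2*ln(n/m)) ≈ 27/2.915506 ≈ 9.2608.
floor = 9.
k_max = max(1, 9) = 9.

9


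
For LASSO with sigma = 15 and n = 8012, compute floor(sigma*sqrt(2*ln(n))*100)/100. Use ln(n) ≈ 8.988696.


ln(8012) ≈ 8.988696.
2*ln(n) ≈ 17.977392.
sqrt(2*ln(n)) ≈ sqrt(17.977392) ≈ 4.239975.
lambda ≈ 15*4.239975 = 63.599625.
floor(lambda*100)/100 = 63.59.

63.59


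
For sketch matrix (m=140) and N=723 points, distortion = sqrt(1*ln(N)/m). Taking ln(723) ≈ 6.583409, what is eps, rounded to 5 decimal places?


ln(723) ≈ 6.583409.
1*ln(N)/m ≈ 1*6.583409/140 ≈ 0.04702435.
eps = sqrt(0.04702435) ≈ 0.216851 ≈ 0.21685.

0.21685


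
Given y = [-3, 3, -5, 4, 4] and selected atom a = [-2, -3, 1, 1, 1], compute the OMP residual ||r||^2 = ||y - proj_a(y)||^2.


a^T a = 16.
a^T y = 0.
coeff = 0/16 = 0.
||r||^2 = 75.

75


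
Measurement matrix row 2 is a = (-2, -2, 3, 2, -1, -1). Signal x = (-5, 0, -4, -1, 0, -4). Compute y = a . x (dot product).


Non-zero terms: ['-2*-5', '3*-4', '2*-1', '-1*-4']
Products: [10, -12, -2, 4]
y = sum = 0.

0


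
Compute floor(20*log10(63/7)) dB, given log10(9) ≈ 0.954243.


||x||/||e|| = 63/7 = 9.
log10(9) ≈ 0.954243.
20*log10(||x||/||e||) ≈ 20*0.954243 = 19.08486.
floor(19.08486) = 19.

19


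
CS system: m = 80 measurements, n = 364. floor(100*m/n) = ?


100*m/n = 100*80/364 ≈ 21.978.
floor = 21.

21


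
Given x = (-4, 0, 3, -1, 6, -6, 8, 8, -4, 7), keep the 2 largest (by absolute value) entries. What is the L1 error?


Sorted |x_i| descending: [8, 8, 7, 6, 6, 4, 4, 3, 1, 0]
Keep top 2: [8, 8]
Tail entries: [7, 6, 6, 4, 4, 3, 1, 0]
L1 error = sum of tail = 31.

31


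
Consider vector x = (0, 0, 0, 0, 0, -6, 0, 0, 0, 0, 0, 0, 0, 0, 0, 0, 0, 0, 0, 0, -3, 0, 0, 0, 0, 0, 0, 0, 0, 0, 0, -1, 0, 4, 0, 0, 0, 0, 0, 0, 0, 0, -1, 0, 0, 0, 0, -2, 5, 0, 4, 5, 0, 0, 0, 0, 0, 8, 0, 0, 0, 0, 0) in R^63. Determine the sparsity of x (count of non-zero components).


Non-zero positions: [5, 20, 31, 33, 42, 47, 48, 50, 51, 57].
Sparsity = 10.

10


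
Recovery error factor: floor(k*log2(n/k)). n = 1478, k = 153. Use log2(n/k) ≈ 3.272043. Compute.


log2(n/k) = log2(1478/153) ≈ 3.272043.
k*log2(n/k) ≈ 153*3.272043 = 500.622579.
floor(500.622579) = 500.

500


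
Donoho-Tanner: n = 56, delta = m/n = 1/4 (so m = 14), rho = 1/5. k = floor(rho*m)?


m = 1/4*56 = 14.
rho = 1/5.
rho*m = 1/5*14 = 2.8.
k = floor(2.8) = 2.

2


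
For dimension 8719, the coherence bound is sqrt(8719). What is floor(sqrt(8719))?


93^2 = 8649 <= 8719 < 8836 = 94^2, so 93 <= sqrt(8719) < 94.
floor(sqrt(8719)) = 93.

93


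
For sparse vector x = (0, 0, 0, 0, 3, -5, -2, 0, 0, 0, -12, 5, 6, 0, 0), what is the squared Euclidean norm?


Non-zero entries: [(4, 3), (5, -5), (6, -2), (10, -12), (11, 5), (12, 6)]
Squares: [9, 25, 4, 144, 25, 36]
||x||_2^2 = sum = 243.

243


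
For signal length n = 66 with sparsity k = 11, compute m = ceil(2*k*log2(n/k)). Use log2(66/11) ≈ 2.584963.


log2(n/k) = log2(66/11) ≈ 2.584963.
2*k*log2(n/k) ≈ 2*11*2.584963 = 56.869186.
m = ceil(56.869186) = 57.

57


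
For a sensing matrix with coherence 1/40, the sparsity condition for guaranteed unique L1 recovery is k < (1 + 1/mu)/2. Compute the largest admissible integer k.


1/mu = 40.
1 + 1/mu = 41.
(1 + 1/mu)/2 = 20.5 is not an integer, so k_max = floor(20.5) = 20.

20


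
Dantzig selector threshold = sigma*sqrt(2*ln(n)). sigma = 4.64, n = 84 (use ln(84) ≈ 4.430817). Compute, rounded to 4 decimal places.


ln(84) ≈ 4.430817.
2*ln(n) ≈ 8.861634.
sqrt(2*ln(n)) ≈ sqrt(8.861634) ≈ 2.97685.
threshold ≈ 4.64*2.97685 = 13.812584 ≈ 13.8126.

13.8126


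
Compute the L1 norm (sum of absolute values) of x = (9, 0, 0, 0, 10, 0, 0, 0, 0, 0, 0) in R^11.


Non-zero entries: [(0, 9), (4, 10)]
Absolute values: [9, 10]
||x||_1 = sum = 19.

19


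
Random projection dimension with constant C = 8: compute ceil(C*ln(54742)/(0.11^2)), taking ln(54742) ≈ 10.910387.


ln(54742) ≈ 10.910387.
eps^2 = 0.11^2 = 0.0121.
C*ln(N)/eps^2 ≈ 8*10.910387/0.0121 ≈ 7213.479.
m = ceil(7213.479) = 7214.

7214


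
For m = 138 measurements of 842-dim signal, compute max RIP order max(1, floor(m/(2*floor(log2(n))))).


floor(log2(842)) = 9.
2*9 = 18.
m/(2*floor(log2(n))) = 138/18 ≈ 7.6667.
floor = 7.
k = max(1, 7) = 7.

7


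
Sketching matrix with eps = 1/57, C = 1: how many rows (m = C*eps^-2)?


1/eps = 57.
(1/eps)^2 = 3249.
m = 1*3249 = 3249.

3249


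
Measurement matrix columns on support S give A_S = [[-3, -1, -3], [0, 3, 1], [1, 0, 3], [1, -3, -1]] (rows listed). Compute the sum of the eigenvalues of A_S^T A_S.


Sum of eigenvalues of A_S^T A_S = trace(A_S^T A_S) = sum of squared column norms of A_S.
A_S^T A_S diagonal: [11, 19, 20].
trace = 11 + 19 + 20 = 50.

50


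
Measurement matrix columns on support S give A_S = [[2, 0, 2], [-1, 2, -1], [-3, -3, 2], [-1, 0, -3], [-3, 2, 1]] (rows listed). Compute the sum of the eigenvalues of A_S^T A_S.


Sum of eigenvalues of A_S^T A_S = trace(A_S^T A_S) = sum of squared column norms of A_S.
A_S^T A_S diagonal: [24, 17, 19].
trace = 24 + 17 + 19 = 60.

60


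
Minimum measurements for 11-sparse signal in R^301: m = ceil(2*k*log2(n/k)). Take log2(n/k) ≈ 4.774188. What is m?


log2(n/k) = log2(301/11) ≈ 4.774188.
2*k*log2(n/k) ≈ 2*11*4.774188 = 105.032136.
m = ceil(105.032136) = 106.

106


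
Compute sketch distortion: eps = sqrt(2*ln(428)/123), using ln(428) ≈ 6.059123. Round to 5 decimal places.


ln(428) ≈ 6.059123.
2*ln(N)/m ≈ 2*6.059123/123 ≈ 0.09852233.
eps = sqrt(0.09852233) ≈ 0.3138827 ≈ 0.31388.

0.31388


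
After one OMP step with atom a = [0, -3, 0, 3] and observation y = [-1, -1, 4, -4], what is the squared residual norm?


a^T a = 18.
a^T y = -9.
coeff = -9/18 = -1/2.
||r||^2 = 59/2.

59/2


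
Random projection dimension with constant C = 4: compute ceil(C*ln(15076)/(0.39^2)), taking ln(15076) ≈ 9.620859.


ln(15076) ≈ 9.620859.
eps^2 = 0.39^2 = 0.1521.
C*ln(N)/eps^2 ≈ 4*9.620859/0.1521 ≈ 253.014.
m = ceil(253.014) = 254.

254


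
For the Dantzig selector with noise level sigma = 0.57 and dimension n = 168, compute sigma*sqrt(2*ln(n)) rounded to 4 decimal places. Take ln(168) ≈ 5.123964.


ln(168) ≈ 5.123964.
2*ln(n) ≈ 10.247928.
sqrt(2*ln(n)) ≈ sqrt(10.247928) ≈ 3.201239.
threshold ≈ 0.57*3.201239 = 1.82470623 ≈ 1.8247.

1.8247


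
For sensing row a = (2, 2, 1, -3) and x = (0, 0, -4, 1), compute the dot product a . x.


Non-zero terms: ['1*-4', '-3*1']
Products: [-4, -3]
y = sum = -7.

-7


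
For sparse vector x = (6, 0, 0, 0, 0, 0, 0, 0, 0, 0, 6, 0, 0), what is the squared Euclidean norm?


Non-zero entries: [(0, 6), (10, 6)]
Squares: [36, 36]
||x||_2^2 = sum = 72.

72


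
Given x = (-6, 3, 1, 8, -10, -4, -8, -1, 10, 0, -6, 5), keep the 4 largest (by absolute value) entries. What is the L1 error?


Sorted |x_i| descending: [10, 10, 8, 8, 6, 6, 5, 4, 3, 1, 1, 0]
Keep top 4: [10, 10, 8, 8]
Tail entries: [6, 6, 5, 4, 3, 1, 1, 0]
L1 error = sum of tail = 26.

26


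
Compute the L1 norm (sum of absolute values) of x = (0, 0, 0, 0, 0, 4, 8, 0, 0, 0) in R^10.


Non-zero entries: [(5, 4), (6, 8)]
Absolute values: [4, 8]
||x||_1 = sum = 12.

12
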